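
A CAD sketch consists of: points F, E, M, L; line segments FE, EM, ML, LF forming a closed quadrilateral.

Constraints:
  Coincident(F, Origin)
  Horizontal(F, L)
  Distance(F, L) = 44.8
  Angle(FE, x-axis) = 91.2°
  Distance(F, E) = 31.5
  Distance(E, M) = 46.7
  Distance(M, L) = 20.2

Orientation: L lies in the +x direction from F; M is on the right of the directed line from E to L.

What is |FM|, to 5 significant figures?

26.759

F is at the origin; F and L share the same y with |FL| = 44.8 and L in +x, so L = (44.8, 0). FE runs at 91.2° with |FE| = 31.5, so E = (-0.65969, 31.493). M is determined by |EM| = 46.7 and |ML| = 20.2 together: it lies at the intersection of circle(E, 46.7) and circle(L, 20.2). With |EL| = 55.303, the foot of the radical line on EL is 43.680 from E and the perpendicular offset is √(46.7² − 43.680²) = 16.521. Taking the right-of-EL solution: M = (25.838, -6.9619).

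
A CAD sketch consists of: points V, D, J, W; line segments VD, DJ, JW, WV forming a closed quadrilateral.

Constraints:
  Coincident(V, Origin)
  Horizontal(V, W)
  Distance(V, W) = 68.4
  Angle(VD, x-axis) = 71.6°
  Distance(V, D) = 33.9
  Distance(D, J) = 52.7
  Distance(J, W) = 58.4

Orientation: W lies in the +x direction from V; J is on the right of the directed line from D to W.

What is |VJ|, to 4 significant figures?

24.61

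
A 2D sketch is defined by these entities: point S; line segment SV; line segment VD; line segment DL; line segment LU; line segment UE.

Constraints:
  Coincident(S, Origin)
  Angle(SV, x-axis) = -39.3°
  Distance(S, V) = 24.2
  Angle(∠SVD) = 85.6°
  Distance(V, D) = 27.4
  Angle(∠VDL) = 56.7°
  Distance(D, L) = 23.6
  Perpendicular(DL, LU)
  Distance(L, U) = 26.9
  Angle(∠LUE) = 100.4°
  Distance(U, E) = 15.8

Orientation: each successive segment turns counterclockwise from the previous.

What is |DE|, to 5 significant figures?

30.825

S is at the origin; SV runs at -39.3° with length 24.2, so V = (18.727, -15.328). ∠SVD = 85.6° gives VD at 55.100° from the x-axis; with |VD| = 27.4, D = (34.404, 7.1443). ∠VDL = 56.7° gives DL at 178.40° from the x-axis; with |DL| = 23.6, L = (10.813, 7.8033). DL is perpendicular to LU, so LU runs at -91.600°; with |LU| = 26.9, U = (10.062, -19.086). ∠LUE = 100.4° gives UE at -12.000° from the x-axis; with |UE| = 15.8, E = (25.517, -22.371). Then |DE| = |E − D| = 30.825.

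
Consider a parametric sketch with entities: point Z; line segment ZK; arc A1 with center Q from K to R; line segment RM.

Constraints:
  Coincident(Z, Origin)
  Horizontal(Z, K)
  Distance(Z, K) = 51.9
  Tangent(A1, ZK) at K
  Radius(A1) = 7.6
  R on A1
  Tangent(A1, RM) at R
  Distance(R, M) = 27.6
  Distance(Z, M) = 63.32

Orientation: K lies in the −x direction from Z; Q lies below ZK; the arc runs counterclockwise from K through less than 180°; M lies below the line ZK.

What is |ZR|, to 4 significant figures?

60.00

Checks: |QK| = 7.600 ✓; |QR| = 7.600 ✓; ∠(QR, RM) = 90.00° ✓; |RM| = 27.60 ✓; |ZM| = 63.32 ✓.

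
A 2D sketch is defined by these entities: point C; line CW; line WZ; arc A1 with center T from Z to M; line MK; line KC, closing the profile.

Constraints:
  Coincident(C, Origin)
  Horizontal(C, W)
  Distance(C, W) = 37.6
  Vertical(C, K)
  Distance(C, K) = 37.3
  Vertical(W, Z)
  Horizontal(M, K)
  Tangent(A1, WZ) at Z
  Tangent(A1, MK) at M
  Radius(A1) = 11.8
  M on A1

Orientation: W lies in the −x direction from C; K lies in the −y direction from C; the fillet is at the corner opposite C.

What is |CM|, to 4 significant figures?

45.35

The virtual corner opposite C is at (-37.60, -37.30). Since A1 is tangent to WZ there, TZ ⟂ WZ and A1 meets MK tangentially, so TM is at right angles to MK, with radius 11.8, so the center T sits 11.8 in from both sides at T = (-25.80, -25.50). That places the tangent points at Z = (-37.60, -25.50) on WZ and M = (-25.80, -37.30) on MK. Then |CM| = |M − C| = 45.35.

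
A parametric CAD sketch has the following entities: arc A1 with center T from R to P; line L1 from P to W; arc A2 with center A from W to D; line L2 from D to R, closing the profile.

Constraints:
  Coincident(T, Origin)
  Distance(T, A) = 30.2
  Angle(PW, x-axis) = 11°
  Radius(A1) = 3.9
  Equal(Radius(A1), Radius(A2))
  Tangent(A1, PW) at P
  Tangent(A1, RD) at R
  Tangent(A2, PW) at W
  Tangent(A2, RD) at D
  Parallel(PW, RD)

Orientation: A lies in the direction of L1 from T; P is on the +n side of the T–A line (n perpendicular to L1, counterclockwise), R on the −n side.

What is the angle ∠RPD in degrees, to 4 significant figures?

75.52°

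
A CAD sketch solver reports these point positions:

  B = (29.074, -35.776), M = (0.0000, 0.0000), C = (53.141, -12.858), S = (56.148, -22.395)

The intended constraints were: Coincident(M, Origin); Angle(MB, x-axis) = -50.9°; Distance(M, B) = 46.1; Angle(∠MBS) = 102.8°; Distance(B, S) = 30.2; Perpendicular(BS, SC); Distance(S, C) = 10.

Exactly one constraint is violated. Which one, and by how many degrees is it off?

Perpendicular(BS, SC) — off by 8.80°.

M = (0.00, 0.00) ✓; MB at -50.90° ✓; |MB| = 46.10 ✓; ∠MBS = 102.8° ✓; |BS| = 30.20 ✓; ∠(BS, SC) = 81.20° ✗; |SC| = 10.00 ✓.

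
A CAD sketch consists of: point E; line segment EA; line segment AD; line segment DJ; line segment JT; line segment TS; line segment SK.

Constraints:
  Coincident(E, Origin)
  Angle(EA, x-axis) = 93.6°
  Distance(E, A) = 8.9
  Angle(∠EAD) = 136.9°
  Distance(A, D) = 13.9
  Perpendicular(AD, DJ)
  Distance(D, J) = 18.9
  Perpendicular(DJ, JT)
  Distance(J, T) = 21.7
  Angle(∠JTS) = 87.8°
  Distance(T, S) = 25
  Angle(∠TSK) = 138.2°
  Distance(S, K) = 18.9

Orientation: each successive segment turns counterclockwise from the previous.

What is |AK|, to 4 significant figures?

20.66

E is at the origin; EA runs at 93.6° with length 8.9, so A = (-0.5588, 8.882). ∠EAD = 136.9° gives AD at 136.7° from the x-axis; with |AD| = 13.9, D = (-10.67, 18.42). AD ⟂ DJ, so DJ runs at -133.3°; with |DJ| = 18.9, J = (-23.64, 4.660). DJ ⟂ JT, so JT runs at -43.30°; with |JT| = 21.7, T = (-7.844, -10.22). ∠JTS = 87.8° gives TS at 48.90° from the x-axis; with |TS| = 25.0, S = (8.590, 8.617). ∠TSK = 138.2° gives SK at 90.70° from the x-axis; with |SK| = 18.9, K = (8.359, 27.52). Then |AK| = |K − A| = 20.66.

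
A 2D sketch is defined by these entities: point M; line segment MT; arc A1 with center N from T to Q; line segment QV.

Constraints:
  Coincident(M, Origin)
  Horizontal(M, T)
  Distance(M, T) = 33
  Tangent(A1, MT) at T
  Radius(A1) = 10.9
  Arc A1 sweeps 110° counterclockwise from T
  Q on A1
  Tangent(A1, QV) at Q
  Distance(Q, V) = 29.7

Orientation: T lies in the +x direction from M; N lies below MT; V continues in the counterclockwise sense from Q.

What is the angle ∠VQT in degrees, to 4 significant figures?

125.0°

M is at the origin; MT is horizontal with |MT| = 33.0 and T on the +x side, so T = (33.00, 0.000). Since A1 is tangent to MT there, NT ⟂ MT, so N = T + (0, -10.9) = (33.00, -10.90). On A1, T sits at bearing 90° from N; a 110° counterclockwise sweep puts Q at bearing 200°, so Q = N + 10.9·(cos 200°, sin 200°) = (22.76, -14.63). Since A1 is tangent to QV there, NQ ⟂ QV, so QV runs along (−sin 200°, cos 200°); with |QV| = 29.7, V = (32.92, -42.54). Then cos ∠VQT = QV·QT / (|QV||QT|), giving 125.0°.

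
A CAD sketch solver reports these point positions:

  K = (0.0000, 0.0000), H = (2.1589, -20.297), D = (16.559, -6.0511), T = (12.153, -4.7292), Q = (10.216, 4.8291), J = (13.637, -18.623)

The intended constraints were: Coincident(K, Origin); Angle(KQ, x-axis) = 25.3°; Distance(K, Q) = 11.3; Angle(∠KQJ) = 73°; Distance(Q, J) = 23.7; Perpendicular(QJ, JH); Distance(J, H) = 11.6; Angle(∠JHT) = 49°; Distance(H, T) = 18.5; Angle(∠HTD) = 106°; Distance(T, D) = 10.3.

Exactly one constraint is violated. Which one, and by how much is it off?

Distance(T, D) = 10.3 — off by 5.70.

K = (0.00, 0.00) ✓; KQ at 25.30° ✓; |KQ| = 11.30 ✓; ∠KQJ = 73.00° ✓; |QJ| = 23.70 ✓; ∠(QJ, JH) = 90.00° ✓; |JH| = 11.60 ✓; ∠JHT = 49.00° ✓; |HT| = 18.50 ✓; ∠HTD = 106.0° ✓; |TD| = 4.600 ✗.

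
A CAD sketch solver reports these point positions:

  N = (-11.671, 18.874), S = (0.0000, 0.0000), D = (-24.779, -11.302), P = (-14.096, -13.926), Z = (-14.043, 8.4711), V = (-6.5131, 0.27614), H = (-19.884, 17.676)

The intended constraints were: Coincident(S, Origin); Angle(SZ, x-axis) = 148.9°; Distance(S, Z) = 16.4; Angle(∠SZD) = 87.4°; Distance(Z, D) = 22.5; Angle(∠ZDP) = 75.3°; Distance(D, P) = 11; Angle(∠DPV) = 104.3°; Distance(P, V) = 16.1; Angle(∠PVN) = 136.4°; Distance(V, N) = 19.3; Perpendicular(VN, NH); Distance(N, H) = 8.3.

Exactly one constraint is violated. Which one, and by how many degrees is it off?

Perpendicular(VN, NH) — off by 7.20°.

S = (0.00, 0.00) ✓; SZ at 148.9° ✓; |SZ| = 16.40 ✓; ∠SZD = 87.40° ✓; |ZD| = 22.50 ✓; ∠ZDP = 75.30° ✓; |DP| = 11.00 ✓; ∠DPV = 104.3° ✓; |PV| = 16.10 ✓; ∠PVN = 136.4° ✓; |VN| = 19.30 ✓; ∠(VN, NH) = 82.80° ✗; |NH| = 8.300 ✓.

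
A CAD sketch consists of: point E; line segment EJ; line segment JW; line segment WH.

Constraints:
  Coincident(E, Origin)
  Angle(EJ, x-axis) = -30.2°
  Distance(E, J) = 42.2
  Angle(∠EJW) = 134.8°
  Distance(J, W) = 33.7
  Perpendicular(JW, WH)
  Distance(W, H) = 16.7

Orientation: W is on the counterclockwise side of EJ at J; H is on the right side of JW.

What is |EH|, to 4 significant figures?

78.74

∠EJW = 134.8°, so JW runs at -30.2° + (180° − 134.8°) = 15.00° from the x-axis; with |JW| = 33.7, W = J + 33.7·(cos 15.00°, sin 15.00°) = (69.02, -12.51). JW ⟂ WH; with |WH| = 16.7 on the right of JW, H = W + 16.7·(0.2588, -0.9659) = (73.35, -28.64). Then |EH| = |H − E| = 78.74.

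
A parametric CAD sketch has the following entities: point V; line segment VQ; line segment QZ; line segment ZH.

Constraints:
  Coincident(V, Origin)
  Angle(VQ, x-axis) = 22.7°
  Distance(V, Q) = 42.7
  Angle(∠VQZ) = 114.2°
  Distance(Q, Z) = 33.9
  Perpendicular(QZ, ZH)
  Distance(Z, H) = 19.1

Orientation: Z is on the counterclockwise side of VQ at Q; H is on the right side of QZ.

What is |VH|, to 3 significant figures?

77.5

V is at the origin; VQ runs at 22.7° with length 42.7, so Q = 42.7·(cos 22.7°, sin 22.7°) = (39.4, 16.5). ∠VQZ = 114.2°, so QZ runs at 22.7° + (180° − 114.2°) = 88.5° from the x-axis; with |QZ| = 33.9, Z = Q + 33.9·(cos 88.5°, sin 88.5°) = (40.3, 50.4). The perpendicularity gives ZH at right angles to QZ; with |ZH| = 19.1 on the right of QZ, H = Z + 19.1·(1.00, -0.0262) = (59.4, 49.9). Then |VH| = |H − V| = 77.5.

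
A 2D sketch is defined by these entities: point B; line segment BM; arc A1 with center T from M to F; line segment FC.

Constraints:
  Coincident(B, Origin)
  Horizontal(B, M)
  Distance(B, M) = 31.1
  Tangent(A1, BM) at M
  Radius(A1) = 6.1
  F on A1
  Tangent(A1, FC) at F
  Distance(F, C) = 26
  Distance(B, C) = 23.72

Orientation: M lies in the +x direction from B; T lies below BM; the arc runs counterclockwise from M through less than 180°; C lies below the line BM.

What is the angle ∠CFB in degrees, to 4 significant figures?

53.62°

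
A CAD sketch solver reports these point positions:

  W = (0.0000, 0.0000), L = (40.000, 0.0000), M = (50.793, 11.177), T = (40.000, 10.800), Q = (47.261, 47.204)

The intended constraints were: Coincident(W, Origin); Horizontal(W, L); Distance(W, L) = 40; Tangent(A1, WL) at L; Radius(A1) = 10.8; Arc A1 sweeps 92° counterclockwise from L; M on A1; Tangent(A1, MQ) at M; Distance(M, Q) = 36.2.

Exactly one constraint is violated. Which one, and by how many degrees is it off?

Tangent(A1, MQ) at M — off by 3.60°.

W = (0.00, 0.00) ✓; W.y = 0.00, L.y = 0.00 ✓; |WL| = 40.00 ✓; ∠(TL, LW) = 90.00° ✓; |TL| = 10.80 ✓; bearing(T→M) − bearing(T→L) = 92.00° ✓; |TM| = 10.80 ✓; ∠(TM, MQ) = 86.40° ✗; |MQ| = 36.20 ✓.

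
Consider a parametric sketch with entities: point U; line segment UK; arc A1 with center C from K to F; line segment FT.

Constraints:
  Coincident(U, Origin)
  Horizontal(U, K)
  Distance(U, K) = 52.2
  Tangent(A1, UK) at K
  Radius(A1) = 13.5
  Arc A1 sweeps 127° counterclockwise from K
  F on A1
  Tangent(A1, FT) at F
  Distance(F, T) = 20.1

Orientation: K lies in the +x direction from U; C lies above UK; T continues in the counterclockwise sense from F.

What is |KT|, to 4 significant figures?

37.70

On A1, K sits at bearing -90° from C; a 127° counterclockwise sweep puts F at bearing 37°, so F = C + 13.5·(cos 37°, sin 37°) = (62.98, 21.62). The tangent condition forces CF to be normal to FT, so FT runs along (−sin 37°, cos 37°); with |FT| = 20.1, T = (50.89, 37.68). Then |KT| = |T − K| = 37.70.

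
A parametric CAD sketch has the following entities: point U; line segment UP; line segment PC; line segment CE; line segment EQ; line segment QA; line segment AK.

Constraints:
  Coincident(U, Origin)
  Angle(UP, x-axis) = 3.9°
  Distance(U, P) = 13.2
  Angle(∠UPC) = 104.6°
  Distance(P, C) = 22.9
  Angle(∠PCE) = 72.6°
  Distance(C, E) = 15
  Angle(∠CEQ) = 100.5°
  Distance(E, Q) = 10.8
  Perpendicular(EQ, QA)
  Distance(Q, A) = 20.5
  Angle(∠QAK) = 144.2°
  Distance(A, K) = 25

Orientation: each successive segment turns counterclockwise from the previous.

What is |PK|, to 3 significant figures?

37.4

U is at the origin; UP runs at 3.9° with length 13.2, so P = (13.2, 0.898). ∠UPC = 104.6° gives PC at 79.3° from the x-axis; with |PC| = 22.9, C = (17.4, 23.4). ∠PCE = 72.6° gives CE at -173° from the x-axis; with |CE| = 15.0, E = (2.52, 21.6). ∠CEQ = 100.5° gives EQ at -93.8° from the x-axis; with |EQ| = 10.8, Q = (1.81, 10.9). EQ is perpendicular to QA, so QA runs at -3.80°; with |QA| = 20.5, A = (22.3, 9.51). ∠QAK = 144.2° gives AK at 32.0° from the x-axis; with |AK| = 25.0, K = (43.5, 22.8). Then |PK| = |K − P| = 37.4.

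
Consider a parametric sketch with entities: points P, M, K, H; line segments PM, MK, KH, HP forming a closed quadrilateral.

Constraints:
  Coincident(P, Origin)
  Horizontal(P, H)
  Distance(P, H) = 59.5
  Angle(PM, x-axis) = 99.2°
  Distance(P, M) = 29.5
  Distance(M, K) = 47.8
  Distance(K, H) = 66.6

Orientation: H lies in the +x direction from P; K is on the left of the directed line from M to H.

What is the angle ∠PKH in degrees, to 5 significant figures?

52.420°

P is at the origin; PH is horizontal with |PH| = 59.5 and H in +x, so H = (59.5, 0). PM runs at 99.2° with |PM| = 29.5, so M = (-4.7165, 29.121). K is determined by |MK| = 47.8 and |KH| = 66.6 together: it lies at the intersection of circle(M, 47.8) and circle(H, 66.6). With |MH| = 70.511, the foot of the radical line on MH is 20.004 from M and the perpendicular offset is √(47.8² − 20.004²) = 43.413. Taking the left-of-MH solution: K = (31.431, 60.396).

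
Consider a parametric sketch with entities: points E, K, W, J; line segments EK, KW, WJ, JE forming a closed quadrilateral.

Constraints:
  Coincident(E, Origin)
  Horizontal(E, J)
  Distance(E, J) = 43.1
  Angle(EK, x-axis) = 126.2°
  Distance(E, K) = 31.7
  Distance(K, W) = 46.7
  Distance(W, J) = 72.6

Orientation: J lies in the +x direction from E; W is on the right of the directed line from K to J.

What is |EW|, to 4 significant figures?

33.52

E is at the origin; E and J share the same y with |EJ| = 43.1 and J in +x, so J = (43.1, 0). EK runs at 126.2° with |EK| = 31.7, so K = (-18.72, 25.58). W is determined by |KW| = 46.7 and |WJ| = 72.6 together: it lies at the intersection of circle(K, 46.7) and circle(J, 72.6). With |KJ| = 66.91, the foot of the radical line on KJ is 10.36 from K and the perpendicular offset is √(46.7² − 10.36²) = 45.54. Taking the right-of-KJ solution: W = (-26.56, -20.46).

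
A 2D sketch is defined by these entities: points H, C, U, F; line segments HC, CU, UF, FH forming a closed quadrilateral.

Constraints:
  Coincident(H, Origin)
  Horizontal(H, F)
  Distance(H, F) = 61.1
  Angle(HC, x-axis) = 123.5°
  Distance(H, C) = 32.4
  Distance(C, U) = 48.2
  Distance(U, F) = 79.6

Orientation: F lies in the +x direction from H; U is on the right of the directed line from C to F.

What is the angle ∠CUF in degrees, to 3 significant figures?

77.3°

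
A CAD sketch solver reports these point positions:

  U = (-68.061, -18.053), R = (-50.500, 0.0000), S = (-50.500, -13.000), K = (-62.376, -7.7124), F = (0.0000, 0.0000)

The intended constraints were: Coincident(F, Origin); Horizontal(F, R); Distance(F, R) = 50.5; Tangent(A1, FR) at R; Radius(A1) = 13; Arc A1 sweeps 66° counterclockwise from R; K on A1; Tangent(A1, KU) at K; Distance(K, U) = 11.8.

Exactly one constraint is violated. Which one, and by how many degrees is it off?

Tangent(A1, KU) at K — off by 4.80°.

F = (0.00, 0.00) ✓; F.y = 0.00, R.y = 0.00 ✓; |FR| = 50.50 ✓; ∠(SR, RF) = 90.00° ✓; |SR| = 13.00 ✓; bearing(S→K) − bearing(S→R) = 66.00° ✓; |SK| = 13.00 ✓; ∠(SK, KU) = 94.80° ✗; |KU| = 11.80 ✓.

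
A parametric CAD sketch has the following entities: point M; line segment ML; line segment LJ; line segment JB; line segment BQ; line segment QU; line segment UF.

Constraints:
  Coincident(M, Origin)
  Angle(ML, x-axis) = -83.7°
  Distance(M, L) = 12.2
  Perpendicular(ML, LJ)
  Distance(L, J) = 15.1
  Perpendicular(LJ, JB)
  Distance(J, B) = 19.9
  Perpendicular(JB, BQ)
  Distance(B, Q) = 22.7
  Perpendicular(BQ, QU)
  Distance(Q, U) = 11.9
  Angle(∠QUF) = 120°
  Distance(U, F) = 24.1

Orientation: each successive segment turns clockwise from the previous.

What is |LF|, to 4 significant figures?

13.88

BQ is perpendicular to QU, so QU runs at -83.70°; with |QU| = 11.9, U = (8.015, -3.341). ∠QUF = 120.0° gives UF at -143.7° from the x-axis; with |UF| = 24.1, F = (-11.41, -17.61). Then |LF| = |F − L| = 13.88.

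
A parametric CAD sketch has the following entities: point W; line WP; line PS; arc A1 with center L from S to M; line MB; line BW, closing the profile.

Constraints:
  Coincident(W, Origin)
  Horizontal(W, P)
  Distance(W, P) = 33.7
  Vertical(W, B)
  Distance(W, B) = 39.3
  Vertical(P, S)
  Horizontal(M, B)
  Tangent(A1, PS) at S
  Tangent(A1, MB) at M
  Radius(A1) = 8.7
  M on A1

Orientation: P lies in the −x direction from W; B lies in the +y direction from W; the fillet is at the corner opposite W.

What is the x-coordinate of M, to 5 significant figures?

-25.000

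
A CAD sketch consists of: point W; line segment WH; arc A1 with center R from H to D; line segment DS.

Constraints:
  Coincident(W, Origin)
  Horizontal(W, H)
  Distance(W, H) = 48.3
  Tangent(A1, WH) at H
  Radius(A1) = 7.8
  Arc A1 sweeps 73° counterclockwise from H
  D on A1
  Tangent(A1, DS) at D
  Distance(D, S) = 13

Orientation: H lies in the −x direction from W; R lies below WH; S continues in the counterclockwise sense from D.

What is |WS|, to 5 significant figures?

62.207

W is at the origin; WH is horizontal with |WH| = 48.3 and H on the −x side, so H = (-48.300, 0.0000). Since A1 is tangent to WH there, RH ⟂ WH, so R = H + (0, -7.8) = (-48.300, -7.8000). On A1, H sits at bearing 90° from R; a 73° counterclockwise sweep puts D at bearing 163°, so D = R + 7.8·(cos 163°, sin 163°) = (-55.759, -5.5195). Since A1 is tangent to DS there, RD ⟂ DS, so DS runs along (−sin 163°, cos 163°); with |DS| = 13.0, S = (-59.560, -17.951). Then |WS| = |S − W| = 62.207.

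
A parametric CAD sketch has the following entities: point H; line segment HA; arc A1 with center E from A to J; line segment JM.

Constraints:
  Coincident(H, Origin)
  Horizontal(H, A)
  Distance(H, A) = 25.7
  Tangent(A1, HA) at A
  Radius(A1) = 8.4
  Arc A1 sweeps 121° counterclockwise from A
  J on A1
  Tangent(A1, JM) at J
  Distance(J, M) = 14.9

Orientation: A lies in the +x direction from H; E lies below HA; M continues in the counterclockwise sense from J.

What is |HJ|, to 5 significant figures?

22.454

H is at the origin; H and A share the same y with |HA| = 25.7 and A on the +x side, so A = (25.700, 0.0000). The tangent condition forces EA to be normal to HA, so E = A + (0, -8.4) = (25.700, -8.4000). On A1, A sits at bearing 90° from E; a 121° counterclockwise sweep puts J at bearing 211°, so J = E + 8.4·(cos 211°, sin 211°) = (18.500, -12.726). Then |HJ| = |J − H| = 22.454.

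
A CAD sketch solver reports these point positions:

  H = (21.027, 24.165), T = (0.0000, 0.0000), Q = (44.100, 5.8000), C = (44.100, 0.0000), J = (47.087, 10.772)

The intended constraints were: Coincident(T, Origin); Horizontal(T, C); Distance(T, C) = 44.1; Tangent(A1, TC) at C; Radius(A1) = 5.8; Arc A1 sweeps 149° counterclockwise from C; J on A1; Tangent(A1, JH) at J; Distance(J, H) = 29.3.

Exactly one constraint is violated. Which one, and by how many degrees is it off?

Tangent(A1, JH) at J — off by 3.80°.

T = (0.00, 0.00) ✓; T.y = 0.00, C.y = 0.00 ✓; |TC| = 44.10 ✓; ∠(QC, CT) = 90.00° ✓; |QC| = 5.800 ✓; bearing(Q→J) − bearing(Q→C) = 149.0° ✓; |QJ| = 5.800 ✓; ∠(QJ, JH) = 86.20° ✗; |JH| = 29.30 ✓.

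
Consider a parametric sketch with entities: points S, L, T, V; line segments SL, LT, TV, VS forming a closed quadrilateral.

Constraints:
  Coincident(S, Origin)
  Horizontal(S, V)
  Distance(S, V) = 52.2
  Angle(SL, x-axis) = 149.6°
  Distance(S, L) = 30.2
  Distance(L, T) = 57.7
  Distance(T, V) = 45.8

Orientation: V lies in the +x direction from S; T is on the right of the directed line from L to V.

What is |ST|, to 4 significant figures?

29.60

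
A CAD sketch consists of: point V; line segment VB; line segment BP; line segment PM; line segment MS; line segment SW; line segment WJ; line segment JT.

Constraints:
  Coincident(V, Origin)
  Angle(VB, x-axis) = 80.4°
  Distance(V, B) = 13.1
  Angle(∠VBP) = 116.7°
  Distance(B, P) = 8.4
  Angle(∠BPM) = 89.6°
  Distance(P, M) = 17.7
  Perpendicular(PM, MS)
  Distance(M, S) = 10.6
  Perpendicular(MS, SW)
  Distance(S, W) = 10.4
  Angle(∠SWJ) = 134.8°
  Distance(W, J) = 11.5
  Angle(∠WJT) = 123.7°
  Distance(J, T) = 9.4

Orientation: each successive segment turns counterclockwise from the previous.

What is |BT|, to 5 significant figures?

15.205

V is at the origin; VB runs at 80.4° with length 13.1, so B = (2.1847, 12.917). ∠VBP = 116.7° gives BP at 143.70° from the x-axis; with |BP| = 8.4, P = (-4.5851, 17.889). ∠BPM = 89.6° gives PM at -125.90° from the x-axis; with |PM| = 17.7, M = (-14.964, 3.5517). PM is perpendicular to MS, so MS runs at -35.900°; with |MS| = 10.6, S = (-6.3775, -2.6638). The perpendicularity gives SW at right angles to MS, so SW runs at 54.100°; with |SW| = 10.4, W = (-0.27920, 5.7606). ∠SWJ = 134.8° gives WJ at 99.300° from the x-axis; with |WJ| = 11.5, J = (-2.1376, 17.109). ∠WJT = 123.7° gives JT at 155.60° from the x-axis; with |JT| = 9.4, T = (-10.698, 20.993). Then |BT| = |T − B| = 15.205.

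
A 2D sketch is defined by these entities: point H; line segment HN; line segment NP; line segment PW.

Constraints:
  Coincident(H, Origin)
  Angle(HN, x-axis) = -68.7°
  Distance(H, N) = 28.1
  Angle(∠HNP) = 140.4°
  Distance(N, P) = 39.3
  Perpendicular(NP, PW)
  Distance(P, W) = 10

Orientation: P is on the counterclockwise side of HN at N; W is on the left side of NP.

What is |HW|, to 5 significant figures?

61.463

∠HNP = 140.4°, so NP runs at -68.7° + (180° − 140.4°) = -29.100° from the x-axis; with |NP| = 39.3, P = N + 39.3·(cos -29.100°, sin -29.100°) = (44.547, -45.294). NP ⟂ PW; with |PW| = 10.0 on the left of NP, W = P + 10.0·(0.48634, 0.87377) = (49.410, -36.556). Then |HW| = |W − H| = 61.463.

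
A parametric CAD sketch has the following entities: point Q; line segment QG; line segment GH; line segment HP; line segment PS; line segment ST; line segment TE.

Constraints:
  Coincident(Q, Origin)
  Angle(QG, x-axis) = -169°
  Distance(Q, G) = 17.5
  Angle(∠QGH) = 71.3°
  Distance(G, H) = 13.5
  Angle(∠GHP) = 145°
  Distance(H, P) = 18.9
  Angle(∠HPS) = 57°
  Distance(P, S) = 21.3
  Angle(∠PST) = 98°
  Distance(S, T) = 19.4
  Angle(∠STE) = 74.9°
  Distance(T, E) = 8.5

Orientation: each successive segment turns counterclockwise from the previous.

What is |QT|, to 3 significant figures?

15.8

∠HPS = 57.0° gives PS at 97.7° from the x-axis; with |PS| = 21.3, S = (3.74, -2.03). ∠PST = 98.0° gives ST at 180° from the x-axis; with |ST| = 19.4, T = (-15.7, -1.93). Then |QT| = |T − Q| = 15.8.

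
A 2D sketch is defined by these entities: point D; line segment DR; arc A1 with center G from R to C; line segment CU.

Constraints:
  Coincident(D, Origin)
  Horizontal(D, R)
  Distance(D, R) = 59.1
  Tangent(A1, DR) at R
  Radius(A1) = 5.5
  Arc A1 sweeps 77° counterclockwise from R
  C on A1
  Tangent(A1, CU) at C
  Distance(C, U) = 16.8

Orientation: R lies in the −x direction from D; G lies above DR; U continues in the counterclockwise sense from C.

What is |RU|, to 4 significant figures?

22.57

On A1, R sits at bearing -90° from G; a 77° counterclockwise sweep puts C at bearing -13°, so C = G + 5.5·(cos -13°, sin -13°) = (-53.74, 4.263). A1 meets CU tangentially, so GC is at right angles to CU, so CU runs along (−sin -13°, cos -13°); with |CU| = 16.8, U = (-49.96, 20.63). Then |RU| = |U − R| = 22.57.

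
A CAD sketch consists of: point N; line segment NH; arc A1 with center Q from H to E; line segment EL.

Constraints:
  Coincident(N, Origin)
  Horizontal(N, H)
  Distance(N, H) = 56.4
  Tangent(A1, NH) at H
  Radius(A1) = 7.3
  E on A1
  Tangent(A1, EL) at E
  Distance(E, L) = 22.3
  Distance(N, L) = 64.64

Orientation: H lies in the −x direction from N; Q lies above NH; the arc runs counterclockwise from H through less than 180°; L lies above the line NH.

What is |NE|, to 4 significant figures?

50.45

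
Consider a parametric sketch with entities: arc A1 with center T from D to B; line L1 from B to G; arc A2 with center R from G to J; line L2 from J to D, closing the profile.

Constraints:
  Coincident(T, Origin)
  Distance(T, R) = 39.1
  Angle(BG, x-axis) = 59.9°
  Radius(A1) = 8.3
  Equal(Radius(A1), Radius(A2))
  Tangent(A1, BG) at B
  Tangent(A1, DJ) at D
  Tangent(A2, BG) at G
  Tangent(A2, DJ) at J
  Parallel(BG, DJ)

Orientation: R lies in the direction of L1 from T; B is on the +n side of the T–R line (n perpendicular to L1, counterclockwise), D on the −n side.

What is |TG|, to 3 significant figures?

40.0

The slot axis is L1's direction at 59.9°, so u = (cos 59.9°, sin 59.9°) = (0.502, 0.865) and n = (−sin 59.9°, cos 59.9°) = (-0.865, 0.502). T is at the origin and R lies 39.1 along u from T, so R = 39.1·u = (19.6, 33.8). Tangency of A1 to both parallel lines with radius 8.3 puts B and D at T ± 8.3·n: B = (-7.18, 4.16), D = (7.18, -4.16). Equal radii place G and J the same way about R: G = R + 8.3·n = (12.4, 38.0), J = R − 8.3·n = (26.8, 29.7). Then |TG| = |G − T| = 40.0.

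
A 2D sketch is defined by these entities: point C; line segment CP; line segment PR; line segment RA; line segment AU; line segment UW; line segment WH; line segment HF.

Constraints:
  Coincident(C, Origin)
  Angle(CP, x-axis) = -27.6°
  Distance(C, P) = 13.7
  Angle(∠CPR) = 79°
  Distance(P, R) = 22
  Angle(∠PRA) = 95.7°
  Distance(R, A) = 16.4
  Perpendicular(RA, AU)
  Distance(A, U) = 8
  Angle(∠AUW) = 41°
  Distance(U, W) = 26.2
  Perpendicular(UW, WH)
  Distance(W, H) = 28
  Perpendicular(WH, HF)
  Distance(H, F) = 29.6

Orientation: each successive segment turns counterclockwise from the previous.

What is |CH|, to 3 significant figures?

51.5

C is at the origin; CP runs at -27.6° with length 13.7, so P = (12.1, -6.35). ∠CPR = 79.0° gives PR at 73.4° from the x-axis; with |PR| = 22.0, R = (18.4, 14.7). ∠PRA = 95.7° gives RA at 158° from the x-axis; with |RA| = 16.4, A = (3.25, 21.0). The perpendicularity gives AU at right angles to RA, so AU runs at -112°; with |AU| = 8.0, U = (0.217, 13.6). ∠AUW = 41.0° gives UW at 26.7° from the x-axis; with |UW| = 26.2, W = (23.6, 25.3). The perpendicularity gives WH at right angles to UW, so WH runs at 117°; with |WH| = 28.0, H = (11.0, 50.3). Then |CH| = |H − C| = 51.5.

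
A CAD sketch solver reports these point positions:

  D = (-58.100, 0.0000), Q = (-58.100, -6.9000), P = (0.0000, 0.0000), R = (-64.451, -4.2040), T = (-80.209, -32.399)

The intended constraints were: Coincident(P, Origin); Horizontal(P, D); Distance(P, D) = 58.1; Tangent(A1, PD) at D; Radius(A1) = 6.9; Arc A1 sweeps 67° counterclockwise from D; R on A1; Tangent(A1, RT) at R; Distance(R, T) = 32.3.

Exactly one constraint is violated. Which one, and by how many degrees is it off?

Tangent(A1, RT) at R — off by 6.20°.

P = (0.00, 0.00) ✓; P.y = 0.00, D.y = 0.00 ✓; |PD| = 58.10 ✓; ∠(QD, DP) = 90.00° ✓; |QD| = 6.900 ✓; bearing(Q→R) − bearing(Q→D) = 67.00° ✓; |QR| = 6.900 ✓; ∠(QR, RT) = 96.20° ✗; |RT| = 32.30 ✓.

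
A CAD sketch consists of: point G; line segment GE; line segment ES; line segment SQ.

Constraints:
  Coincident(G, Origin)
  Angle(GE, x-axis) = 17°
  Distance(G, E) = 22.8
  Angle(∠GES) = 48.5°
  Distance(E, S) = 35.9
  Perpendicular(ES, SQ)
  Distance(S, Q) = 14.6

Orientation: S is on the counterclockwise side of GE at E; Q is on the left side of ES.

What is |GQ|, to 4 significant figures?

20.94

G is at the origin; GE runs at 17.0° with length 22.8, so E = 22.8·(cos 17.0°, sin 17.0°) = (21.80, 6.666). ∠GES = 48.5°, so ES runs at 17.0° + (180° − 48.5°) = 148.5° from the x-axis; with |ES| = 35.9, S = E + 35.9·(cos 148.5°, sin 148.5°) = (-8.806, 25.42). ES ⟂ SQ; with |SQ| = 14.6 on the left of ES, Q = S + 14.6·(-0.5225, -0.8526) = (-16.43, 12.98). Then |GQ| = |Q − G| = 20.94.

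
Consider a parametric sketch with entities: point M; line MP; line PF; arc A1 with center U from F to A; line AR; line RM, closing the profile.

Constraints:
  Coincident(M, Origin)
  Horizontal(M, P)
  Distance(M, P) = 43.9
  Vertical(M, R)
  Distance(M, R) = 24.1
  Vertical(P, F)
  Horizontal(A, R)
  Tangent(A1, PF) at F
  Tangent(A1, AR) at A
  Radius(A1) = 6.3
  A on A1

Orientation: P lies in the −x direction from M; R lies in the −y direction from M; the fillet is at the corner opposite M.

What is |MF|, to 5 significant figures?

47.371

M is at the origin; M and P share the same y with |MP| = 43.9 and P on the −x side, so P = (-43.900, 0.0000). M and R share the same x with |MR| = 24.1 and R on the −y side, so R = (0.0000, -24.100). The virtual corner opposite M is at (-43.900, -24.100). Since A1 is tangent to PF there, UF ⟂ PF and since A1 is tangent to AR there, UA ⟂ AR, with radius 6.3, so the center U sits 6.3 in from both sides at U = (-37.600, -17.800). That places the tangent points at F = (-43.900, -17.800) on PF and A = (-37.600, -24.100) on AR. Then |MF| = |F − M| = 47.371.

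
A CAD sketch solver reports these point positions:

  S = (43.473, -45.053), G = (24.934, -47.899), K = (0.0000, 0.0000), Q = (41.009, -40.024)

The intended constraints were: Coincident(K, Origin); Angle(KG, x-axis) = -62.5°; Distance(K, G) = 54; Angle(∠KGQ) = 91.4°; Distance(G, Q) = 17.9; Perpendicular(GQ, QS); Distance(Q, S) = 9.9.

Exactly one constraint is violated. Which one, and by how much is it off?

Distance(Q, S) = 9.9 — off by 4.30.

K = (0.00, 0.00) ✓; KG at -62.50° ✓; |KG| = 54.00 ✓; ∠KGQ = 91.40° ✓; |GQ| = 17.90 ✓; ∠(GQ, QS) = 90.00° ✓; |QS| = 5.600 ✗.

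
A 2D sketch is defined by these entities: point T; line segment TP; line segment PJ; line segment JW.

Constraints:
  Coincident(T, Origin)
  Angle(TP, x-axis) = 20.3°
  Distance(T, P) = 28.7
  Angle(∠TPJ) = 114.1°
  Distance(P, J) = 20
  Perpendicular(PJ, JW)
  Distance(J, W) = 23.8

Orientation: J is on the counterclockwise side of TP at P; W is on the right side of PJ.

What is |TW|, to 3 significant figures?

59.2

∠TPJ = 114.1°, so PJ runs at 20.3° + (180° − 114.1°) = 86.2° from the x-axis; with |PJ| = 20.0, J = P + 20.0·(cos 86.2°, sin 86.2°) = (28.2, 29.9). PJ ⟂ JW; with |JW| = 23.8 on the right of PJ, W = J + 23.8·(0.998, -0.0663) = (52.0, 28.3). Then |TW| = |W − T| = 59.2.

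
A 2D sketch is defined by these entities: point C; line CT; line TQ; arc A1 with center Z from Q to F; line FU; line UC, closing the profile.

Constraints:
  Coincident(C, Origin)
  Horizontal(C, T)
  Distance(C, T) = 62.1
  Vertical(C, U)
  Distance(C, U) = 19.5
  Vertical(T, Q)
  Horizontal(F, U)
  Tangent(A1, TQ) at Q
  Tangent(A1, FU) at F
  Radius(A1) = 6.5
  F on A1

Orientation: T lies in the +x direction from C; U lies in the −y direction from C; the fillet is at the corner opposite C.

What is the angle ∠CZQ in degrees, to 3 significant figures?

167°

C is at the origin; CT is horizontal with |CT| = 62.1 and T on the +x side, so T = (62.1, 0.00). CU is vertical with |CU| = 19.5 and U on the −y side, so U = (0.00, -19.5). The virtual corner opposite C is at (62.1, -19.5). Tangency of A1 to TQ means the radius ZQ is perpendicular to TQ and since A1 is tangent to FU there, ZF ⟂ FU, with radius 6.5, so the center Z sits 6.5 in from both sides at Z = (55.6, -13.0). That places the tangent points at Q = (62.1, -13.0) on TQ and F = (55.6, -19.5) on FU. Then cos ∠CZQ = ZC·ZQ / (|ZC||ZQ|), giving 167°.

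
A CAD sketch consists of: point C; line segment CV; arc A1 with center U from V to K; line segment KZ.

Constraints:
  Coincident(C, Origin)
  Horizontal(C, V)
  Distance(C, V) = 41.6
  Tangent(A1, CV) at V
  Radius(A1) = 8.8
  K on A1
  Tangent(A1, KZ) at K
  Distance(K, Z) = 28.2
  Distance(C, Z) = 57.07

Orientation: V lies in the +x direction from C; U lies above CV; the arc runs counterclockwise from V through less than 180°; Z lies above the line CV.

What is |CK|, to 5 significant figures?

51.302

Checks: |UK| = 8.800 ✓; ∠(UK, KZ) = 90.00° ✓; |KZ| = 28.20 ✓; |CZ| = 57.07 ✓.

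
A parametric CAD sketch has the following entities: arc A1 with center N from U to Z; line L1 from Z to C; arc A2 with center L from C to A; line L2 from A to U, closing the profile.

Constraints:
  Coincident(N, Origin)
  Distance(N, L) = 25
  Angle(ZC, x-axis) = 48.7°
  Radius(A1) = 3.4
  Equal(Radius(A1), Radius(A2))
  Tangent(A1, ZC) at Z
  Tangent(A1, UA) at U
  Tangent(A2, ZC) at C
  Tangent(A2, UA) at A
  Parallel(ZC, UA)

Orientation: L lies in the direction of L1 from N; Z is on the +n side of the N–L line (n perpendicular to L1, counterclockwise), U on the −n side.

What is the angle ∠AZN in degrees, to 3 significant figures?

74.8°

The slot axis is L1's direction at 48.7°, so u = (cos 48.7°, sin 48.7°) = (0.660, 0.751) and n = (−sin 48.7°, cos 48.7°) = (-0.751, 0.660). N is at the origin and L lies 25.0 along u from N, so L = 25.0·u = (16.5, 18.8). Tangency of A1 to both parallel lines with radius 3.4 puts Z and U at N ± 3.4·n: Z = (-2.55, 2.24), U = (2.55, -2.24). Equal radii place C and A the same way about L: C = L + 3.4·n = (13.9, 21.0), A = L − 3.4·n = (19.1, 16.5). Then cos ∠AZN = ZA·ZN / (|ZA||ZN|), giving 74.8°.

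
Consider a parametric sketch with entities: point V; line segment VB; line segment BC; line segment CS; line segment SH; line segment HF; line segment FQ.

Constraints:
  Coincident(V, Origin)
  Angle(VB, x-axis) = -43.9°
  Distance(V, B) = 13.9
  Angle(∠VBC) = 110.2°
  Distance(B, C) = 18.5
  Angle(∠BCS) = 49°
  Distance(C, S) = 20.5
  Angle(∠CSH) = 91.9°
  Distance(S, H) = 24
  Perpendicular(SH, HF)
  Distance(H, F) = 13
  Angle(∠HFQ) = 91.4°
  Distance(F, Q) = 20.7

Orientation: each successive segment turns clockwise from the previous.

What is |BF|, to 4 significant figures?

11.14

∠CSH = 91.9° gives SH at 27.20° from the x-axis; with |SH| = 24.0, H = (15.16, 2.926). SH ⟂ HF, so HF runs at -62.80°; with |HF| = 13.0, F = (21.11, -8.636). Then |BF| = |F − B| = 11.14.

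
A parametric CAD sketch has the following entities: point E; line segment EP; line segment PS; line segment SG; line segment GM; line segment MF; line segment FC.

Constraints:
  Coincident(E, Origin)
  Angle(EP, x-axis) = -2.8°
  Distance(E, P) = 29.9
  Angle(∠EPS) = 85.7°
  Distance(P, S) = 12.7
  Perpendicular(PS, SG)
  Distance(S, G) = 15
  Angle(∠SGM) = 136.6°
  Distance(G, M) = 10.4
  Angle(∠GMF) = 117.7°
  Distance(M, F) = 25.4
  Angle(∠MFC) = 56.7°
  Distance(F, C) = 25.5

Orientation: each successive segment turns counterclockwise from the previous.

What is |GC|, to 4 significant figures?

20.25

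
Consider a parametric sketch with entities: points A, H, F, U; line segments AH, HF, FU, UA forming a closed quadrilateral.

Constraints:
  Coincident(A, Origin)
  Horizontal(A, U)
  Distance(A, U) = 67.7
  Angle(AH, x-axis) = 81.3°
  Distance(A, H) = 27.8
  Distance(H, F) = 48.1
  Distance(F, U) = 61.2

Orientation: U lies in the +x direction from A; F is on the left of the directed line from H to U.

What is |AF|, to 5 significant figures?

70.558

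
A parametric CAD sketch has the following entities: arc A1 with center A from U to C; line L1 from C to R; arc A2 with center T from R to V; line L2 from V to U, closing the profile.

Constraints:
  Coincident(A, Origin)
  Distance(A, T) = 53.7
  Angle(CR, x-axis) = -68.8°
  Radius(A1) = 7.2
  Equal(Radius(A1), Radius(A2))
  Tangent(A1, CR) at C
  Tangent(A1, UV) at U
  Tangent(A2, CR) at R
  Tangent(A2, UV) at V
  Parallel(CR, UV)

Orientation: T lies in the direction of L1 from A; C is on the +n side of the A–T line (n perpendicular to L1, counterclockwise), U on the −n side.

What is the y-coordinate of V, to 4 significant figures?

-52.67

The slot axis is L1's direction at -68.8°, so u = (cos -68.8°, sin -68.8°) = (0.3616, -0.9323) and n = (−sin -68.8°, cos -68.8°) = (0.9323, 0.3616). A is at the origin and T lies 53.7 along u from A, so T = 53.7·u = (19.42, -50.07). Tangency of A1 to both parallel lines with radius 7.2 puts C and U at A ± 7.2·n: C = (6.713, 2.604), U = (-6.713, -2.604). Equal radii place R and V the same way about T: R = T + 7.2·n = (26.13, -47.46), V = T − 7.2·n = (12.71, -52.67). So V.y = -52.67.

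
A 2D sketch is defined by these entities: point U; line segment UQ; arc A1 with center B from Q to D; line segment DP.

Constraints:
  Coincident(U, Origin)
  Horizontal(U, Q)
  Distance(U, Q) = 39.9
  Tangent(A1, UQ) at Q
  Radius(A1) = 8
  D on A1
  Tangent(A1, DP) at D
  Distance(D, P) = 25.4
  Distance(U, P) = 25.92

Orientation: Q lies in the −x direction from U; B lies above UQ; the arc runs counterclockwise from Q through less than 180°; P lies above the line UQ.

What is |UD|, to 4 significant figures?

34.34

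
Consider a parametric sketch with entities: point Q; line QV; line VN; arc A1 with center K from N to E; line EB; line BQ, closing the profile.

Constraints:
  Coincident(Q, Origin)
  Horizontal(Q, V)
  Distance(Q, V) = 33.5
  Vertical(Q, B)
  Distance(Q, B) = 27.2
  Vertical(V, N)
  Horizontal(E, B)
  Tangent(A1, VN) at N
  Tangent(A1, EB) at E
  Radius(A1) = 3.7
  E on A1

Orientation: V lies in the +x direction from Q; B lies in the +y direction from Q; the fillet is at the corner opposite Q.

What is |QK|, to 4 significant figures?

37.95

QB is vertical with |QB| = 27.2 and B on the +y side, so B = (0.000, 27.20). The virtual corner opposite Q is at (33.50, 27.20). A1 meets VN tangentially, so KN is at right angles to VN and A1 meets EB tangentially, so KE is at right angles to EB, with radius 3.7, so the center K sits 3.7 in from both sides at K = (29.80, 23.50). Then |QK| = |K − Q| = 37.95.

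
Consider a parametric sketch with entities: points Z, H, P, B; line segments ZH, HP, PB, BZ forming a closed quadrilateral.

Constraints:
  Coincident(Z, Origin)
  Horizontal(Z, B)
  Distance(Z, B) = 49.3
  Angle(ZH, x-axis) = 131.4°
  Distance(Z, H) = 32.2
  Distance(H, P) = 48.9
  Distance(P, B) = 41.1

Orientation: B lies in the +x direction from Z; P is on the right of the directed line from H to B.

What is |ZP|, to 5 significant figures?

16.716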